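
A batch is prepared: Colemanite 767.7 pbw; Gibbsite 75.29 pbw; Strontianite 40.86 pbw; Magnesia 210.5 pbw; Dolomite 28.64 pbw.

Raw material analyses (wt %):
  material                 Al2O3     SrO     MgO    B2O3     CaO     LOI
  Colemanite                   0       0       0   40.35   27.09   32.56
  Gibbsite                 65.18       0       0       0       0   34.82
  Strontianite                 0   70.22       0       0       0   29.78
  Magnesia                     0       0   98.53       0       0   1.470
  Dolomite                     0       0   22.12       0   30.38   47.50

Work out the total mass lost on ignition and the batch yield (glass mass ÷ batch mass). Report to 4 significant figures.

LOI loss = 305.0 pbw; glass = 817.9 pbw; yield = 72.84%

Rounding to four significant figures extends to each intermediate as printed. Every computation maintains exact precision all the way through; exactly one rounding lands on every reported value. All derived quantities are computed using the weight values for 817.9 pbw of glass at full precision (net glass mass, totals, ignition loss, yield, the five compositions) exactly as shown in the problem or the answer.
Ignition loss by material:
  Colemanite: 767.7 × 0.3256 = 250.0 pbw
  Gibbsite: 75.29 × 0.3482 = 26.22 pbw
  Strontianite: 40.86 × 0.2978 = 12.17 pbw
  Magnesia: 210.5 × 0.01470 = 3.094 pbw
  Dolomite: 28.64 × 0.4750 = 13.60 pbw
Total LOI = 305.0 pbw
Glass = batch − LOI = 1123 − 305.0 = 817.9 pbw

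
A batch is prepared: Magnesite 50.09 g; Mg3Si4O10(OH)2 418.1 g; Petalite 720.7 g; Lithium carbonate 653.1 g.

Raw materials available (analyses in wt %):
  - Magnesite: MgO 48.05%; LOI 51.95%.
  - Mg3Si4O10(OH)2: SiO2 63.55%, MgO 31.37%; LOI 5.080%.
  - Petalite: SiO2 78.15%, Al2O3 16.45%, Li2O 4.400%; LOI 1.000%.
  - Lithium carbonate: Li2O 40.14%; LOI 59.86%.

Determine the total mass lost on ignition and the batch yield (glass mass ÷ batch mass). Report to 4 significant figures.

In-progress results are displayed rounded to 4 significant digits at each printed step; all internal work runs at exact precision at all times; every reported result takes just one rounding. The derived quantities are recomputed from the weighed amounts at 1397 g of glass at full float precision (the four compositions, totals, glass mass, LOI, yield) as written in the question or the answer.
Ignition loss by material:
  Magnesite: 50.09 × 0.5195 = 26.02 g
  Mg3Si4O10(OH)2: 418.1 × 0.05080 = 21.24 g
  Petalite: 720.7 × 0.01000 = 7.207 g
  Lithium carbonate: 653.1 × 0.5986 = 390.9 g
Total LOI = 445.4 g
Glass = batch − LOI = 1842 − 445.4 = 1397 g

LOI loss = 445.4 g; glass = 1397 g; yield = 75.82%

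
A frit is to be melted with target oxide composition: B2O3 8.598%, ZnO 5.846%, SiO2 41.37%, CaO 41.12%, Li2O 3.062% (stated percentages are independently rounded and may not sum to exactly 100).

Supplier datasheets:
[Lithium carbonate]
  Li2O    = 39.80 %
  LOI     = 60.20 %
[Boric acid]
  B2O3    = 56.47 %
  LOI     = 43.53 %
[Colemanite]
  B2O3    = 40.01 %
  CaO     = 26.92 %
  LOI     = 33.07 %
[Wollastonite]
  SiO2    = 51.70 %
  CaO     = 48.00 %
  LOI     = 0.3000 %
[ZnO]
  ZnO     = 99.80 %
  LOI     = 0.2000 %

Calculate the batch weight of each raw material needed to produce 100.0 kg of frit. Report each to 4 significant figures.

Full float precision is maintained throughout. The intermediate values are printed, rounded to four significant figures, as written; each reported result is rounded exactly once — all derived quantities, including the five compositions, yield, the totals, LOI, glass mass, are computed from the batch weights on 100.0 kg of glass in full float precision, exactly as printed in the problem or the answer.
Per-oxide target masses for 100.0 kg frit:
  B2O3: 8.598% × 100.0 = 8.598 kg
  ZnO: 5.846% × 100.0 = 5.846 kg
  SiO2: 41.37% × 100.0 = 41.37 kg
  CaO: 41.12% × 100.0 = 41.12 kg
  Li2O: 3.062% × 100.0 = 3.062 kg
Balance tally, oxide-wise, with the batch weights as given, against the basis in use (each sum matches its target mass inside rounding margins):
  B2O3: 8.091·0.5647 + 10.07·0.4001 = 8.598 kg (target 8.598 kg)
  ZnO: 5.858·0.9980 = 5.846 kg (target 5.846 kg)
  SiO2: 80.02·0.5170 = 41.37 kg (target 41.37 kg)
  CaO: 10.07·0.2692 + 80.02·0.4800 = 41.12 kg (target 41.12 kg)
  Li2O: 7.693·0.3980 = 3.062 kg (target 3.062 kg)
The glass-mass cross-check: whole batch net of LOI = 100.0 kg (the Σ of target masses is 100.0 kg; with the basis standing at 100.0 kg — a pure rounding effect).
Whole-batch sum: Σ batch = 111.7 kg; LOI loss = Σ batch·LOI = 11.74 kg; the yield ratio, glass ÷ batch: 89.50%.

Batch per 100.0 kg frit:
  Lithium carbonate: 7.693 kg
  Boric acid: 8.091 kg
  Colemanite: 10.07 kg
  Wollastonite: 80.02 kg
  ZnO: 5.858 kg
Total batch = 111.7 kg; LOI loss = 11.74 kg; yield = 89.50%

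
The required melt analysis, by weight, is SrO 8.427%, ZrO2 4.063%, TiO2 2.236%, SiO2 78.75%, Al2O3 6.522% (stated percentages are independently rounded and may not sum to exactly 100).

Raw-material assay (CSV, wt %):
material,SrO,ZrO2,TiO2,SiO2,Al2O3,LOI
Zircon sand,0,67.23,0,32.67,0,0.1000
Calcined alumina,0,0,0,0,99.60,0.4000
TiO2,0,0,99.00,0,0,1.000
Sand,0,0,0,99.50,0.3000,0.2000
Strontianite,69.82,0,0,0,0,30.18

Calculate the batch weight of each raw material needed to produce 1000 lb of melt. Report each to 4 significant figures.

Batch per 1000 lb melt:
  Zircon sand: 60.43 lb
  Calcined alumina: 63.16 lb
  TiO2: 22.59 lb
  Sand: 771.6 lb
  Strontianite: 120.7 lb
Total batch = 1038 lb; LOI loss = 38.51 lb; yield = 96.29%

The intermediate values appear rounded to 4 significant digits within the worked lines. Full precision is kept from start to finish — every reported result carries a single rounding — the derived quantities, which include LOI, yield, glass mass, five oxide percentages, totals, are carried at full precision, as they appear in the problem or answer text, starting from the weights at 1000 lb of glass.
Oxide-by-oxide targets in 1000 lb melt:
  SrO: 8.427% × 1000 = 84.27 lb
  ZrO2: 4.063% × 1000 = 40.63 lb
  TiO2: 2.236% × 1000 = 22.36 lb
  SiO2: 78.75% × 1000 = 787.5 lb
  Al2O3: 6.522% × 1000 = 65.22 lb
Verifying the oxide balance using the reported weights, for the quoted basis mass (oxide sums agree with the targets once rounding is allowed for):
  SrO: 120.7·0.6982 = 84.27 lb (target 84.27 lb)
  ZrO2: 60.43·0.6723 = 40.63 lb (target 40.63 lb)
  TiO2: 22.59·0.9900 = 22.36 lb (target 22.36 lb)
  SiO2: 60.43·0.3267 + 771.6·0.9950 = 787.5 lb (target 787.5 lb)
  Al2O3: 63.16·0.9960 + 771.6·0.003000 = 65.22 lb (target 65.22 lb)
Glass-mass closure: the batch minus its LOI: 1000 lb (the targets, summed, come to 1000 lb; versus the stated basis of 1000 lb — rounding explains the deltas).
Total batch = Σ batch = 1038 lb; LOI removed, Σ of batch·LOI: 38.51 lb; glass ÷ batch gives a yield of 96.29%.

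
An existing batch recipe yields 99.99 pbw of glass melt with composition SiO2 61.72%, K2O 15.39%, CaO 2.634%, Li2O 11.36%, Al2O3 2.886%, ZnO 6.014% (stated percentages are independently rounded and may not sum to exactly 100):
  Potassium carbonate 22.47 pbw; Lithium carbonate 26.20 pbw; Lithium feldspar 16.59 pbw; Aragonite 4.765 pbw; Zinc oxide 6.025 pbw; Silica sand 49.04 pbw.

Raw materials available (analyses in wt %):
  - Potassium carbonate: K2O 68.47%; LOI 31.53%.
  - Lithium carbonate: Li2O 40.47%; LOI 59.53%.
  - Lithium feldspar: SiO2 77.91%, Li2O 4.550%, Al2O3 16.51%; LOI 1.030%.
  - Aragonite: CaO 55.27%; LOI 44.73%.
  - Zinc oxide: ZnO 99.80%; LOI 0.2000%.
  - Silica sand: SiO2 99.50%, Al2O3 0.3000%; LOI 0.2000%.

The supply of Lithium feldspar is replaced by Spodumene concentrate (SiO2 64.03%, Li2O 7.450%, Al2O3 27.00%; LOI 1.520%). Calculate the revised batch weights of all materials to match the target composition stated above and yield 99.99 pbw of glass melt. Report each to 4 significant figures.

Revised batch per 99.99 pbw glass melt:
  Potassium carbonate: 22.47 pbw
  Lithium carbonate: 26.21 pbw
  Spodumene concentrate: 10.07 pbw
  Aragonite: 4.765 pbw
  Zinc oxide: 6.025 pbw
  Silica sand: 55.54 pbw
Total batch = 125.1 pbw; LOI loss = 25.10 pbw

The working math keeps exact precision from first step to last; working values appear (rounded to 4 significant digits) as written — every reported result is rounded exactly once; the derived quantities, including glass mass, totals, six oxide percentages, LOI, yield, are carried from the weighed amounts on 99.99 pbw of glass in full precision as quoted within either problem or answer.
Oxide mass targets, per 99.99 pbw glass melt:
  SiO2: 61.72% × 99.99 = 61.71 pbw
  K2O: 15.39% × 99.99 = 15.39 pbw
  CaO: 2.634% × 99.99 = 2.634 pbw
  Li2O: 11.36% × 99.99 = 11.36 pbw
  Al2O3: 2.886% × 99.99 = 2.886 pbw
  ZnO: 6.014% × 99.99 = 6.013 pbw
Per-oxide balance check from the weights as reported, under the basis named above (delivered sums recover each target inside rounding margins):
  SiO2: 10.07·0.6403 + 55.54·0.9950 = 61.71 pbw (target 61.71 pbw)
  K2O: 22.47·0.6847 = 15.39 pbw (target 15.39 pbw)
  CaO: 4.765·0.5527 = 2.634 pbw (target 2.634 pbw)
  Li2O: 26.21·0.4047 + 10.07·0.07450 = 11.36 pbw (target 11.36 pbw)
  Al2O3: 10.07·0.2700 + 55.54·0.003000 = 2.886 pbw (target 2.886 pbw)
  ZnO: 6.025·0.9980 = 6.013 pbw (target 6.013 pbw)
Glass mass check: batch Σ − ignition loss = 99.98 pbw (the targets, summed, come to 99.99 pbw; against the stated basis, 99.99 pbw — deltas are rounding alone).
Batch total: Σ batch = 125.1 pbw; LOI removed, Σ of batch·LOI: 25.10 pbw; yield, glass over the total, = 79.94%.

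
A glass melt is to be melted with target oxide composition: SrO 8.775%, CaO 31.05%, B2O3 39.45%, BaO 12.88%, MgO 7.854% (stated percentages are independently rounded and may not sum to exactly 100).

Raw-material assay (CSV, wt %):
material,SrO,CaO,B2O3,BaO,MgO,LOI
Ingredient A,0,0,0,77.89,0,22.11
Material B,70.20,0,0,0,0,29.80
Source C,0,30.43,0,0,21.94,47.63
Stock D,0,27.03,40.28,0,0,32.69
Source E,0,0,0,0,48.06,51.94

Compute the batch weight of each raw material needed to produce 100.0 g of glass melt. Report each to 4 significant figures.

Batch per 100.0 g glass melt:
  Ingredient A: 16.54 g
  Material B: 12.50 g
  Source C: 15.04 g
  Stock D: 97.94 g
  Source E: 9.476 g
Total batch = 151.5 g; LOI loss = 51.48 g; yield = 66.02%

All arithmetic runs at full float precision at each step. Values along the way appear, with 4-significant-figure rounding, at each printed step; a single rounding finalizes every reported figure — all derived quantities (yield, the totals, the five compositions, LOI, glass mass) are rebuilt from the weighed amounts at 100.0 g of glass at full float precision precisely as stated by the problem or the answer.
Oxide-by-oxide targets in 100.0 g glass melt:
  SrO: 8.775% × 100.0 = 8.775 g
  CaO: 31.05% × 100.0 = 31.05 g
  B2O3: 39.45% × 100.0 = 39.45 g
  BaO: 12.88% × 100.0 = 12.88 g
  MgO: 7.854% × 100.0 = 7.854 g
Checking each oxide sum from the weights as reported, under the basis named above (target by target, the sums agree given rounding of the digits):
  SrO: 12.50·0.7020 = 8.775 g (target 8.775 g)
  CaO: 15.04·0.3043 + 97.94·0.2703 = 31.05 g (target 31.05 g)
  B2O3: 97.94·0.4028 = 39.45 g (target 39.45 g)
  BaO: 16.54·0.7789 = 12.88 g (target 12.88 g)
  MgO: 15.04·0.2194 + 9.476·0.4806 = 7.854 g (target 7.854 g)
Consistency of the glass mass: whole batch net of LOI = 100.0 g (targets for the oxides total 100.0 g; the stated basis being 100.0 g — rounding explains the deltas).
Summing the batch: Σ batch = 151.5 g; the LOI term Σ batch·LOI equals 51.48 g; yield: glass divided by total = 66.02%.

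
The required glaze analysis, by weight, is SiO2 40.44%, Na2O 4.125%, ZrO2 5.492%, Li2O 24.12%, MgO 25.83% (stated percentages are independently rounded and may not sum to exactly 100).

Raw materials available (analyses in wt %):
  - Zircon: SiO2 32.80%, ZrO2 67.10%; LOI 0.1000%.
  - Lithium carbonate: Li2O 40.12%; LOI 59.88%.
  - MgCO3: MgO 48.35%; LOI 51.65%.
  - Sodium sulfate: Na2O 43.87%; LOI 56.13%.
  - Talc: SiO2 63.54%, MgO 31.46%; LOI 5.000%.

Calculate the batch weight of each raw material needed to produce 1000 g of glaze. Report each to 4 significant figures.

Batch per 1000 g glaze:
  Zircon: 81.85 g
  Lithium carbonate: 601.2 g
  MgCO3: 147.6 g
  Sodium sulfate: 94.03 g
  Talc: 594.2 g
Total batch = 1519 g; LOI loss = 518.8 g; yield = 65.84%

The working math maintains full precision in all steps; the intermediate values are rounded off to 4 significant figures when quoted. Exactly one rounding goes into every reported number; the derived quantities are re-derived from the batch weights at 1000 g of glass at full float precision (five oxide percentages, glass mass, totals, ignition loss, yield) as set out in problem or answer.
The oxide mass targets at 1000 g glaze:
  SiO2: 40.44% × 1000 = 404.4 g
  Na2O: 4.125% × 1000 = 41.25 g
  ZrO2: 5.492% × 1000 = 54.92 g
  Li2O: 24.12% × 1000 = 241.2 g
  MgO: 25.83% × 1000 = 258.3 g
Per-oxide balance check on the weights just shown, relative to the basis at hand (oxide sums agree with the targets inside rounding margins):
  SiO2: 81.85·0.3280 + 594.2·0.6354 = 404.4 g (target 404.4 g)
  Na2O: 94.03·0.4387 = 41.25 g (target 41.25 g)
  ZrO2: 81.85·0.6710 = 54.92 g (target 54.92 g)
  Li2O: 601.2·0.4012 = 241.2 g (target 241.2 g)
  MgO: 147.6·0.4835 + 594.2·0.3146 = 258.3 g (target 258.3 g)
Auditing the glass mass value: total charge less LOI = 1000 g (targets for the oxides total 1000 g; stated basis 1000 g — any gap is answer rounding).
Batch grand total — Σ batch = 1519 g; the LOI term Σ batch·LOI equals 518.8 g; yield: glass divided by total = 65.84%.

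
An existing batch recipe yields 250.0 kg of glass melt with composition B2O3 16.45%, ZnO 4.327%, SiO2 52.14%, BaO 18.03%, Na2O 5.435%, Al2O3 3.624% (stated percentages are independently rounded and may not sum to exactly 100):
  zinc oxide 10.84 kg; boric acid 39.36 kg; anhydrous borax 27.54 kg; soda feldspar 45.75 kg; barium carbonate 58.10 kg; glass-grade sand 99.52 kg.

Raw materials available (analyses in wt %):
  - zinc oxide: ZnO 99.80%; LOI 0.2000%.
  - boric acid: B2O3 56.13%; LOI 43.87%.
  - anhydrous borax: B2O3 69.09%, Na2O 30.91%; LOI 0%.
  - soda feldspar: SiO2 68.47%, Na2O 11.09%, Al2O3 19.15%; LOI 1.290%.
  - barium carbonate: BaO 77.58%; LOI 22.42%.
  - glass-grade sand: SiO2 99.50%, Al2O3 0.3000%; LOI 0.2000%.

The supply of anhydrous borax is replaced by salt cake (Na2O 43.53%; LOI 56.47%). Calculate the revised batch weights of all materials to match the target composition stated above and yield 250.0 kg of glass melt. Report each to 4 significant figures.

Revised batch per 250.0 kg glass melt:
  zinc oxide: 10.84 kg
  boric acid: 73.27 kg
  salt cake: 19.56 kg
  soda feldspar: 45.75 kg
  barium carbonate: 58.10 kg
  glass-grade sand: 99.52 kg
Total batch = 307.0 kg; LOI loss = 57.03 kg

Every computation carries full precision throughout. Mid-chain values are displayed rounded off to 4 significant figures across the worked steps; exactly one rounding goes into each reported number. All derived quantities (yield, glass mass, ignition loss, the six compositions, totals) are computed at full precision from the batch weights per 250.0 kg of glass, exactly as printed in the question or the answer.
Target masses of each oxide per 250.0 kg glass melt:
  B2O3: 16.45% × 250.0 = 41.12 kg
  ZnO: 4.327% × 250.0 = 10.82 kg
  SiO2: 52.14% × 250.0 = 130.4 kg
  BaO: 18.03% × 250.0 = 45.08 kg
  Na2O: 5.435% × 250.0 = 13.59 kg
  Al2O3: 3.624% × 250.0 = 9.060 kg
Checking each oxide sum from the weights as reported, against the basis in use (every target is met by its sum within answer rounding):
  B2O3: 73.27·0.5613 = 41.13 kg (target 41.12 kg)
  ZnO: 10.84·0.9980 = 10.82 kg (target 10.82 kg)
  SiO2: 45.75·0.6847 + 99.52·0.9950 = 130.3 kg (target 130.4 kg)
  BaO: 58.10·0.7758 = 45.07 kg (target 45.08 kg)
  Na2O: 19.56·0.4353 + 45.75·0.1109 = 13.59 kg (target 13.59 kg)
  Al2O3: 45.75·0.1915 + 99.52·0.003000 = 9.060 kg (target 9.060 kg)
Glass-mass closure: Σ batch − LOI loss = 250.0 kg (oxide target masses add up to 250.0 kg; with the basis standing at 250.0 kg — rounding explains the deltas).
Whole-batch sum: Σ batch = 307.0 kg; LOI removed, Σ of batch·LOI: 57.03 kg; yield = glass ÷ total batch = 81.43%.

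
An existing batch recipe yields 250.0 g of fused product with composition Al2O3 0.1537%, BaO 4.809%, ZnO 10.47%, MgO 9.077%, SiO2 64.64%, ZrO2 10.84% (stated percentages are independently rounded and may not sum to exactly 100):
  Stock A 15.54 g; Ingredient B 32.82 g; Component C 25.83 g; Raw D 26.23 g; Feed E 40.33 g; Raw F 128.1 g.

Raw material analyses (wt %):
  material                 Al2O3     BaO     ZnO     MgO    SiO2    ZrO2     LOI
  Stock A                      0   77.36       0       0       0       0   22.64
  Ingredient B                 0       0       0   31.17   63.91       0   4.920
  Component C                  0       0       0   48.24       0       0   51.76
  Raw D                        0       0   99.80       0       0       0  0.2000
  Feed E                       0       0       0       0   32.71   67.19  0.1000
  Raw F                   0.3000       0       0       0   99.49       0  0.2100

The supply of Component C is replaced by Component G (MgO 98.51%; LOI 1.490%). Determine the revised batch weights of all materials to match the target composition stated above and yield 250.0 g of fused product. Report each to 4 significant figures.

Revised batch per 250.0 g fused product:
  Stock A: 15.54 g
  Ingredient B: 32.82 g
  Component G: 12.65 g
  Raw D: 26.23 g
  Feed E: 40.33 g
  Raw F: 128.1 g
Total batch = 255.7 g; LOI loss = 5.683 g

Values along the way appear (rounded to four significant figures) as written. The working math holds full precision through the solve. Every reported result takes exactly one rounding; derived quantities are recomputed from the weighed amounts for 250.0 g of glass at full precision (ignition loss, the yield, glass mass, six oxide percentages, totals) as written in the problem or the answer.
Target oxide masses per 250.0 g fused product:
  Al2O3: 0.1537% × 250.0 = 0.3843 g
  BaO: 4.809% × 250.0 = 12.02 g
  ZnO: 10.47% × 250.0 = 26.18 g
  MgO: 9.077% × 250.0 = 22.69 g
  SiO2: 64.64% × 250.0 = 161.6 g
  ZrO2: 10.84% × 250.0 = 27.10 g
Mass-balance tally per oxide working from each reported weight, at the basis given (every target is met by its sum within answer rounding):
  Al2O3: 128.1·0.003000 = 0.3843 g (target 0.3843 g)
  BaO: 15.54·0.7736 = 12.02 g (target 12.02 g)
  ZnO: 26.23·0.9980 = 26.18 g (target 26.18 g)
  MgO: 32.82·0.3117 + 12.65·0.9851 = 22.69 g (target 22.69 g)
  SiO2: 32.82·0.6391 + 40.33·0.3271 + 128.1·0.9949 = 161.6 g (target 161.6 g)
  ZrO2: 40.33·0.6719 = 27.10 g (target 27.10 g)
Glass mass check: net batch after ignition = 250.0 g (the Σ of target masses is 250.0 g; basis as stated: 250.0 g — a pure rounding effect).
Whole-batch sum: Σ batch = 255.7 g; LOI removed, Σ of batch·LOI: 5.683 g; as yield: glass ÷ batch → 97.78%.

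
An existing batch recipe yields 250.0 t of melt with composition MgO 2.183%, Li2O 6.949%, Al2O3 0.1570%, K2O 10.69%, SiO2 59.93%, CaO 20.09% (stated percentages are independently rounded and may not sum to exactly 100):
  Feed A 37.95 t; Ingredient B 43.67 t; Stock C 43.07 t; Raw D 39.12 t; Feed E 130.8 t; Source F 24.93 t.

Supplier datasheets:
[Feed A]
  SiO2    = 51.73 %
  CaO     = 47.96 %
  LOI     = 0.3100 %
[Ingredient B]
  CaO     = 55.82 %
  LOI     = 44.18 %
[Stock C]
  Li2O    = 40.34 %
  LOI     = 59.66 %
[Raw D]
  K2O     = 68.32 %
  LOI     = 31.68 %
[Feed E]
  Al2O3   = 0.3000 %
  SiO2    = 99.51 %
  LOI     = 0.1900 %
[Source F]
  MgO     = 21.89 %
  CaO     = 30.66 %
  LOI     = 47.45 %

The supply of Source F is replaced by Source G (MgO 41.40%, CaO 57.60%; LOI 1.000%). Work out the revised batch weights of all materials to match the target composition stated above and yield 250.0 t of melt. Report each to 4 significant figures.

Values along the way are printed rounded to four significant figures when written out; exact precision is kept end to end; each reported result is rounded exactly once — derived quantities (LOI, yield, net glass mass, six oxide percentages, totals) are computed at full precision using the weight values per 250.0 t of glass as quoted within the problem or answer text.
Per-oxide target masses for 250.0 t melt:
  MgO: 2.183% × 250.0 = 5.458 t
  Li2O: 6.949% × 250.0 = 17.37 t
  Al2O3: 0.1570% × 250.0 = 0.3925 t
  K2O: 10.69% × 250.0 = 26.72 t
  SiO2: 59.93% × 250.0 = 149.8 t
  CaO: 20.09% × 250.0 = 50.22 t
Per-oxide balance check with the batch weights as given, relative to the basis at hand (oxide sums agree with the targets given rounding of the digits):
  MgO: 13.18·0.4140 = 5.457 t (target 5.458 t)
  Li2O: 43.07·0.4034 = 17.37 t (target 17.37 t)
  Al2O3: 130.8·0.003000 = 0.3924 t (target 0.3925 t)
  K2O: 39.12·0.6832 = 26.73 t (target 26.72 t)
  SiO2: 37.95·0.5173 + 130.8·0.9951 = 149.8 t (target 149.8 t)
  CaO: 37.95·0.4796 + 43.77·0.5582 + 13.18·0.5760 = 50.22 t (target 50.22 t)
Glass mass check: Σ batch − LOI loss = 250.0 t (targets for the oxides total 250.0 t; with the basis standing at 250.0 t — rounding explains the deltas).
Adding the batch up: Σ batch = 307.9 t; the LOI term Σ batch·LOI equals 57.92 t; glass ÷ batch gives a yield of 81.19%.

Revised batch per 250.0 t melt:
  Feed A: 37.95 t
  Ingredient B: 43.77 t
  Stock C: 43.07 t
  Raw D: 39.12 t
  Feed E: 130.8 t
  Source G: 13.18 t
Total batch = 307.9 t; LOI loss = 57.92 t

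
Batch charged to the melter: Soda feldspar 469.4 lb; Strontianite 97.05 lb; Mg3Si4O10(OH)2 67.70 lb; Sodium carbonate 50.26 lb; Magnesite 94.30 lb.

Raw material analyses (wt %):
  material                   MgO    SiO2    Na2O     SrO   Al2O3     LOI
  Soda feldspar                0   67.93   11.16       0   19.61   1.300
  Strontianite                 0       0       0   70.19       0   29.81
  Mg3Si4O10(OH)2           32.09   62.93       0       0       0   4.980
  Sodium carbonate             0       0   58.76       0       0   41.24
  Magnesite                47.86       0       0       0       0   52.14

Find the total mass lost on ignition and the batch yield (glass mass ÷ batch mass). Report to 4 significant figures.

Values along the way are printed, rounded to 4 significant digits, in the working. Each numeric step carries exact precision at every stage — exactly one rounding goes into each reported number — derived quantities (ignition loss, glass mass, the totals, the five compositions, the yield) are rebuilt at exact precision starting from the weights for 670.4 lb of glass, precisely as stated by the problem or the answer.
Per-material ignition loss:
  Soda feldspar: 469.4 × 0.01300 = 6.102 lb
  Strontianite: 97.05 × 0.2981 = 28.93 lb
  Mg3Si4O10(OH)2: 67.70 × 0.04980 = 3.371 lb
  Sodium carbonate: 50.26 × 0.4124 = 20.73 lb
  Magnesite: 94.30 × 0.5214 = 49.17 lb
Total LOI = 108.3 lb
Glass = batch − LOI = 778.7 − 108.3 = 670.4 lb

LOI loss = 108.3 lb; glass = 670.4 lb; yield = 86.09%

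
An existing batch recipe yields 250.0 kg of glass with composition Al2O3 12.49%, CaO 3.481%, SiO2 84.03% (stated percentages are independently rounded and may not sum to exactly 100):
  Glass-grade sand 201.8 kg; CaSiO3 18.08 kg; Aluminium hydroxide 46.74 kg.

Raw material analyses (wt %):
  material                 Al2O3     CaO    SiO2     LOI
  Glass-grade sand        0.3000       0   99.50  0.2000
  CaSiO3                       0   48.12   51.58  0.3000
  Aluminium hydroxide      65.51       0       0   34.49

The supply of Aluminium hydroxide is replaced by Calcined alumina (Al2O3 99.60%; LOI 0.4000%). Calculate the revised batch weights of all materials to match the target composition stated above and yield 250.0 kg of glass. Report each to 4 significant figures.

Revised batch per 250.0 kg glass:
  Glass-grade sand: 201.8 kg
  CaSiO3: 18.08 kg
  Calcined alumina: 30.74 kg
Total batch = 250.6 kg; LOI loss = 0.5808 kg

Intermediates appear rounded off to 4 significant digits alongside each step. The working math keeps full precision all the way through. Every reported figure carries a single rounding — the derived quantities (the yield, glass mass, the totals, LOI, three oxide percentages) are computed using the weight values per 250.0 kg of glass in exact precision exactly as printed in the problem or the answer.
The oxide mass targets at 250.0 kg glass:
  Al2O3: 12.49% × 250.0 = 31.22 kg
  CaO: 3.481% × 250.0 = 8.702 kg
  SiO2: 84.03% × 250.0 = 210.1 kg
Verifying the oxide balance on the weights just shown, on the stated basis (sums match the target masses given rounding of the digits):
  Al2O3: 201.8·0.003000 + 30.74·0.9960 = 31.22 kg (target 31.22 kg)
  CaO: 18.08·0.4812 = 8.700 kg (target 8.702 kg)
  SiO2: 201.8·0.9950 + 18.08·0.5158 = 210.1 kg (target 210.1 kg)
Glass-mass bookkeeping: batch total minus LOI = 250.0 kg (the Σ of target masses is 250.0 kg; against the stated basis, 250.0 kg — a pure rounding effect).
Adding the batch up: Σ batch = 250.6 kg; LOI loss = Σ batch·LOI = 0.5808 kg; as yield: glass ÷ batch → 99.77%.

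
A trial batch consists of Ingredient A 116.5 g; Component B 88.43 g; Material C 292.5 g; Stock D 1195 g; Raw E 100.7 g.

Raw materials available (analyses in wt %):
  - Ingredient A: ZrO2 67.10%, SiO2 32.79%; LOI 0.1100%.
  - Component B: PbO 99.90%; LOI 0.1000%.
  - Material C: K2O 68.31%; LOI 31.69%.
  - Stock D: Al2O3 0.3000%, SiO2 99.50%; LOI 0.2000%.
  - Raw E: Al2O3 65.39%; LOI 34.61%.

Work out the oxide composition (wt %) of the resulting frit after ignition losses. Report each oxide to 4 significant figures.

Working values are printed (rounded to 4 significant figures) alongside each step. Full precision is kept from first step to last — a single rounding produces every reported figure. The derived quantities (glass mass, the five compositions, yield, LOI, the totals) are carried from the weighed amounts for 1663 g of glass in full precision, as quoted within problem or answer.
Oxide masses out of the charge:
  K2O: 292.5·0.6831 = 199.8 g
  ZrO2: 116.5·0.6710 = 78.17 g
  Al2O3: 1195·0.003000 + 100.7·0.6539 = 69.43 g
  PbO: 88.43·0.9990 = 88.34 g
  SiO2: 116.5·0.3279 + 1195·0.9950 = 1227 g
LOI: 116.5·0.001100 + 88.43·0.001000 + 292.5·0.3169 + 1195·0.002000 + 100.7·0.3461 = 130.2 g
Net of LOI, the glass mass = 1793 − 130.2 = 1663 g (= the summed oxide contributions)
each oxide over glass, ×100, is wt %

Glass mass = 1663 g (batch 1793 − LOI 130.2).
Composition: K2O 12.01%, ZrO2 4.701%, Al2O3 4.175%, PbO 5.312%, SiO2 73.80%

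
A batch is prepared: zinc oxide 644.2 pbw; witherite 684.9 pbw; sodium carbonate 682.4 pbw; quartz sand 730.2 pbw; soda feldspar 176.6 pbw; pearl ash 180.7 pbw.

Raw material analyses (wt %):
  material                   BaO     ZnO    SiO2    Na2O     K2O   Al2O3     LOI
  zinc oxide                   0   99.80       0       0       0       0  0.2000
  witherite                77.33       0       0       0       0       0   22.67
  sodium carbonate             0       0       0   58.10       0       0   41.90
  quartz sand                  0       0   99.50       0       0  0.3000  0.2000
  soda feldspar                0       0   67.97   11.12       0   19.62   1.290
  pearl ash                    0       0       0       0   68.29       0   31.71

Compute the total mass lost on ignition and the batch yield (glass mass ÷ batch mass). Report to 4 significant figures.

LOI loss = 503.5 pbw; glass = 2595 pbw; yield = 83.75%

Every computation carries exact precision in all steps; the intermediate values are printed (rounded to four significant figures) between the steps — each reported result is rounded only once. All derived quantities are carried at full precision (the totals, six oxide percentages, ignition loss, yield, glass mass) from the batch weights per 2595 pbw of glass, as written in question or answer.
Per-material ignition loss:
  zinc oxide: 644.2 × 0.002000 = 1.288 pbw
  witherite: 684.9 × 0.2267 = 155.3 pbw
  sodium carbonate: 682.4 × 0.4190 = 285.9 pbw
  quartz sand: 730.2 × 0.002000 = 1.460 pbw
  soda feldspar: 176.6 × 0.01290 = 2.278 pbw
  pearl ash: 180.7 × 0.3171 = 57.30 pbw
Total LOI = 503.5 pbw
Glass = batch − LOI = 3099 − 503.5 = 2595 pbw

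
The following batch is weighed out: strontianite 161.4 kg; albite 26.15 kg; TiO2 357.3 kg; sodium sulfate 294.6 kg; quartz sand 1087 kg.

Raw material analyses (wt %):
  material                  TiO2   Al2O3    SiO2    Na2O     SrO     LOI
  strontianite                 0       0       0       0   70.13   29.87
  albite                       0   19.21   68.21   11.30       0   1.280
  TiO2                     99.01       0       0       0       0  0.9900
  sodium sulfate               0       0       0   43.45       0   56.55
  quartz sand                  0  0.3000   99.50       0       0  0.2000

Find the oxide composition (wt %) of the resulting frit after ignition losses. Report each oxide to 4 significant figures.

Glass mass = 1706 kg (batch 1926 − LOI 220.9).
Composition: TiO2 20.74%, Al2O3 0.4857%, SiO2 64.46%, Na2O 7.678%, SrO 6.636%

Exact precision is maintained from start to finish. Working values are printed (rounded to four significant figures) on the page. A single rounding produces each reported figure. Derived quantities, which include net glass mass, the five compositions, yield, the totals, LOI, are rebuilt at full precision, exactly as shown in either problem or answer, using the weight values per 1706 kg of glass.
What the batch supplies per oxide:
  TiO2: 357.3·0.9901 = 353.8 kg
  Al2O3: 26.15·0.1921 + 1087·0.003000 = 8.284 kg
  SiO2: 26.15·0.6821 + 1087·0.9950 = 1099 kg
  Na2O: 26.15·0.1130 + 294.6·0.4345 = 131.0 kg
  SrO: 161.4·0.7013 = 113.2 kg
LOI: 161.4·0.2987 + 26.15·0.01280 + 357.3·0.009900 + 294.6·0.5655 + 1087·0.002000 = 220.9 kg
Resulting glass, batch − LOI: 1926 − 220.9 = 1706 kg (matching Σ of the oxides)
each oxide over glass, ×100, is wt %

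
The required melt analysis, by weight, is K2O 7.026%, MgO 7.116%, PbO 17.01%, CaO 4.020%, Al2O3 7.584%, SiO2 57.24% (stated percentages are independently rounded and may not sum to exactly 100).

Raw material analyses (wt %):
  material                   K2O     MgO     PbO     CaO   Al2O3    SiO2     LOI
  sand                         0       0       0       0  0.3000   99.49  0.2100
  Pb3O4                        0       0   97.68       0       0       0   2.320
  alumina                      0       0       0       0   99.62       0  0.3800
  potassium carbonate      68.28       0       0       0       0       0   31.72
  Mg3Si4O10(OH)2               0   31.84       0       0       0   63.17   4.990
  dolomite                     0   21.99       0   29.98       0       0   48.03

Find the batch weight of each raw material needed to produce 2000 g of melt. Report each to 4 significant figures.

The working math keeps full float precision all the way through — in-progress results are printed, with 4-significant-figure rounding, as written. Every reported number undergoes a single rounding. All derived quantities (LOI, the yield, totals, glass mass, the six compositions) are carried in exact precision from the batch weights per 2000 g of glass, exactly as printed in the question or the answer.
Oxide mass targets, per 2000 g melt:
  K2O: 7.026% × 2000 = 140.5 g
  MgO: 7.116% × 2000 = 142.3 g
  PbO: 17.01% × 2000 = 340.2 g
  CaO: 4.020% × 2000 = 80.40 g
  Al2O3: 7.584% × 2000 = 151.7 g
  SiO2: 57.24% × 2000 = 1145 g
Sums-versus-targets review given the weights on record, at the basis given (summed amounts equal target values inside rounding margins):
  K2O: 205.8·0.6828 = 140.5 g (target 140.5 g)
  MgO: 261.8·0.3184 + 268.2·0.2199 = 142.3 g (target 142.3 g)
  PbO: 348.3·0.9768 = 340.2 g (target 340.2 g)
  CaO: 268.2·0.2998 = 80.41 g (target 80.40 g)
  Al2O3: 984.5·0.003000 + 149.3·0.9962 = 151.7 g (target 151.7 g)
  SiO2: 984.5·0.9949 + 261.8·0.6317 = 1145 g (target 1145 g)
Auditing the glass mass value: batch Σ − ignition loss = 2000 g (the targets, summed, come to 2000 g; basis as stated: 2000 g — deltas are rounding alone).
Whole-batch sum: Σ batch = 2218 g; LOI loss = Σ batch·LOI = 217.9 g; as yield: glass ÷ batch → 90.18%.

Batch per 2000 g melt:
  sand: 984.5 g
  Pb3O4: 348.3 g
  alumina: 149.3 g
  potassium carbonate: 205.8 g
  Mg3Si4O10(OH)2: 261.8 g
  dolomite: 268.2 g
Total batch = 2218 g; LOI loss = 217.9 g; yield = 90.18%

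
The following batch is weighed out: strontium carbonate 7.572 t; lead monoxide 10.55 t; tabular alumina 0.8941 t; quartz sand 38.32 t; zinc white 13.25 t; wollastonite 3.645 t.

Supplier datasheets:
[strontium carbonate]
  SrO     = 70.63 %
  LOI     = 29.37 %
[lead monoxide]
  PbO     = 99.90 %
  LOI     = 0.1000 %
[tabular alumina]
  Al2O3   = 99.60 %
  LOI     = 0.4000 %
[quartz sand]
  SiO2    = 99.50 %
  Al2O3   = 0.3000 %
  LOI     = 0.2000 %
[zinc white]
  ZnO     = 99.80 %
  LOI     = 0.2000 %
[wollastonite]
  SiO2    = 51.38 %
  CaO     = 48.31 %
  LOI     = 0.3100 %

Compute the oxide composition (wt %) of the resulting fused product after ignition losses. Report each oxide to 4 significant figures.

The working math maintains exact precision through every step — in-progress results appear with 4-significant-digit rounding as written; every reported figure takes a single rounding. The derived quantities, which include totals, ignition loss, yield, six oxide percentages, glass mass, are computed in full float precision, as quoted within the problem or the answer, using the weight values on 71.88 t of glass.
What the batch supplies per oxide:
  ZnO: 13.25·0.9980 = 13.22 t
  SrO: 7.572·0.7063 = 5.348 t
  PbO: 10.55·0.9990 = 10.54 t
  SiO2: 38.32·0.9950 + 3.645·0.5138 = 40.00 t
  Al2O3: 0.8941·0.9960 + 38.32·0.003000 = 1.005 t
  CaO: 3.645·0.4831 = 1.761 t
LOI: 7.572·0.2937 + 10.55·0.001000 + 0.8941·0.004000 + 38.32·0.002000 + 13.25·0.002000 + 3.645·0.003100 = 2.352 t
The glass mass, total less LOI, = 74.23 − 2.352 = 71.88 t (equal to the oxide-mass sum)
percent by weight: oxide/glass ×100

Glass mass = 71.88 t (batch 74.23 − LOI 2.352).
Composition: ZnO 18.40%, SrO 7.440%, PbO 14.66%, SiO2 55.65%, Al2O3 1.399%, CaO 2.450%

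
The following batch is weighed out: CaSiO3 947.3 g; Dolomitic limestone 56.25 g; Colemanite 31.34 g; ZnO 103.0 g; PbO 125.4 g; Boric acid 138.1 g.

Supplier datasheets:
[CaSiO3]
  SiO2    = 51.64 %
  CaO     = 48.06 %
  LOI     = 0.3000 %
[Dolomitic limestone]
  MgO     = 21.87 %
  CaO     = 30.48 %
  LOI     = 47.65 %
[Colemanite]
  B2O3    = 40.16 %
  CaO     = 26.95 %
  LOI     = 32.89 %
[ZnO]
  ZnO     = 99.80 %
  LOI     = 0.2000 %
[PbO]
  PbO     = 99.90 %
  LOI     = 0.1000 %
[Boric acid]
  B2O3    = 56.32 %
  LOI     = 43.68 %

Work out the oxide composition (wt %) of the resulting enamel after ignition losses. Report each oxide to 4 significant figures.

Glass mass = 1301 g (batch 1401 − LOI 100.6).
Composition: PbO 9.631%, SiO2 37.61%, MgO 0.9457%, B2O3 6.947%, ZnO 7.902%, CaO 36.97%

In-progress results are printed rounded to four significant digits as written — all internal work carries full float precision at all times; every reported figure receives exactly one rounding; all derived quantities (the yield, net glass mass, ignition loss, the totals, six oxide percentages) are rebuilt in exact precision from the batch weights for 1301 g of glass exactly as shown in problem or answer.
Mass of each oxide from the mix:
  PbO: 125.4·0.9990 = 125.3 g
  SiO2: 947.3·0.5164 = 489.2 g
  MgO: 56.25·0.2187 = 12.30 g
  B2O3: 31.34·0.4016 + 138.1·0.5632 = 90.36 g
  ZnO: 103.0·0.9980 = 102.8 g
  CaO: 947.3·0.4806 + 56.25·0.3048 + 31.34·0.2695 = 480.9 g
LOI: 947.3·0.003000 + 56.25·0.4765 + 31.34·0.3289 + 103.0·0.002000 + 125.4·0.001000 + 138.1·0.4368 = 100.6 g
batch − LOI leaves glass = 1401 − 100.6 = 1301 g (matching Σ of the oxides)
percent share: oxide ÷ glass, ×100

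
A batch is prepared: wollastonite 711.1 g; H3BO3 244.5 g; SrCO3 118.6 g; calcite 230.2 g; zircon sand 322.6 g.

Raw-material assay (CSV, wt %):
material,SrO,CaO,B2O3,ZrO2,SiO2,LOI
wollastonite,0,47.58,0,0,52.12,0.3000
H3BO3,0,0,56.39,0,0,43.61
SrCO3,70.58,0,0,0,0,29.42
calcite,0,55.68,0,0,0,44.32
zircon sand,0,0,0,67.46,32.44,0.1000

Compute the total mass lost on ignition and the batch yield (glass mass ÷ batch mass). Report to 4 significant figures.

Intermediates are rounded off to 4 significant digits as shown. Each numeric step carries full float precision at every stage — a single rounding produces each reported figure. The derived quantities are carried from the weighed amounts for 1381 g of glass in full precision (yield, ignition loss, totals, glass mass, five oxide percentages) precisely as stated by the question or the answer.
Each material's LOI contribution:
  wollastonite: 711.1 × 0.003000 = 2.133 g
  H3BO3: 244.5 × 0.4361 = 106.6 g
  SrCO3: 118.6 × 0.2942 = 34.89 g
  calcite: 230.2 × 0.4432 = 102.0 g
  zircon sand: 322.6 × 0.001000 = 0.3226 g
Total LOI = 246.0 g
Glass = batch − LOI = 1627 − 246.0 = 1381 g

LOI loss = 246.0 g; glass = 1381 g; yield = 84.88%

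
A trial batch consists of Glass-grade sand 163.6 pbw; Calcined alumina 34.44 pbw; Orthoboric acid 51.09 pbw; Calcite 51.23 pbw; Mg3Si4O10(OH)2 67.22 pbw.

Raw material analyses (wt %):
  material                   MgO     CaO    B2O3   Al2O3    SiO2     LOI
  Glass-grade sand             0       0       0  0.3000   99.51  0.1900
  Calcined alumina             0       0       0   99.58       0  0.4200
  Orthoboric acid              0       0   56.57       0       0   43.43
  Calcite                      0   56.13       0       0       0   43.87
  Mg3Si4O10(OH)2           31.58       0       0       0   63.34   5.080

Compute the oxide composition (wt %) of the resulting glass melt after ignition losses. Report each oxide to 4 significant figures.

Each numeric step carries full precision in all steps — values along the way appear, rounded to four significant digits, when written out — a single rounding yields every reported result. Derived quantities, including net glass mass, ignition loss, the totals, the yield, five oxide percentages, are re-derived from the batch weights for 319.0 pbw of glass in full float precision as quoted within the problem or the answer.
Oxide masses out of the charge:
  MgO: 67.22·0.3158 = 21.23 pbw
  CaO: 51.23·0.5613 = 28.76 pbw
  B2O3: 51.09·0.5657 = 28.90 pbw
  Al2O3: 163.6·0.003000 + 34.44·0.9958 = 34.79 pbw
  SiO2: 163.6·0.9951 + 67.22·0.6334 = 205.4 pbw
LOI: 163.6·0.001900 + 34.44·0.004200 + 51.09·0.4343 + 51.23·0.4387 + 67.22·0.05080 = 48.53 pbw
Resulting glass, batch − LOI: 367.6 − 48.53 = 319.0 pbw (= Σ oxide masses)
wt %: oxide over glass, times 100

Glass mass = 319.0 pbw (batch 367.6 − LOI 48.53).
Composition: MgO 6.654%, CaO 9.013%, B2O3 9.059%, Al2O3 10.90%, SiO2 64.37%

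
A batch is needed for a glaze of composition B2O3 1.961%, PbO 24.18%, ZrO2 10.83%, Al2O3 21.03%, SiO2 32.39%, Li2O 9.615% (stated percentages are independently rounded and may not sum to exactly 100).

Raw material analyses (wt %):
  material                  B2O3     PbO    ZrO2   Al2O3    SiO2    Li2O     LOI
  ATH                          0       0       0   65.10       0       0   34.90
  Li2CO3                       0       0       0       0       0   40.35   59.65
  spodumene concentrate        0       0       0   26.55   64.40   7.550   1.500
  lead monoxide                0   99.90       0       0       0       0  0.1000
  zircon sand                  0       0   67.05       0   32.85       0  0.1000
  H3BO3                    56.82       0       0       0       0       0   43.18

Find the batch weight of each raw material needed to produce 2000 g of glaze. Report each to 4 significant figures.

Batch per 2000 g glaze:
  ATH: 303.0 g
  Li2CO3: 319.2 g
  spodumene concentrate: 841.1 g
  lead monoxide: 484.1 g
  zircon sand: 323.0 g
  H3BO3: 69.02 g
Total batch = 2339 g; LOI loss = 339.4 g; yield = 85.49%

Working values appear, rounded to 4 significant digits, within the worked lines — the whole derivation holds exact precision all the way through. A single rounding yields every reported value — all derived quantities are computed at full precision (the totals, ignition loss, net glass mass, yield, six oxide percentages) from the batch weights at 2000 g of glass, precisely as stated by either problem or answer.
Per-oxide target masses for 2000 g glaze:
  B2O3: 1.961% × 2000 = 39.22 g
  PbO: 24.18% × 2000 = 483.6 g
  ZrO2: 10.83% × 2000 = 216.6 g
  Al2O3: 21.03% × 2000 = 420.6 g
  SiO2: 32.39% × 2000 = 647.8 g
  Li2O: 9.615% × 2000 = 192.3 g
Mass-balance tally per oxide working from each reported weight, versus the basis set out (each sum matches its target mass up to rounding of the answer):
  B2O3: 69.02·0.5682 = 39.22 g (target 39.22 g)
  PbO: 484.1·0.9990 = 483.6 g (target 483.6 g)
  ZrO2: 323.0·0.6705 = 216.6 g (target 216.6 g)
  Al2O3: 303.0·0.6510 + 841.1·0.2655 = 420.6 g (target 420.6 g)
  SiO2: 841.1·0.6440 + 323.0·0.3285 = 647.8 g (target 647.8 g)
  Li2O: 319.2·0.4035 + 841.1·0.07550 = 192.3 g (target 192.3 g)
The glass-mass cross-check: batch total minus LOI = 2000 g (per-oxide target masses sum to 2000 g; versus the stated basis of 2000 g — rounding explains the deltas).
Total batch = Σ batch = 2339 g; ignition loss, Σ(batch × LOI) = 339.4 g; yield: glass divided by total = 85.49%.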